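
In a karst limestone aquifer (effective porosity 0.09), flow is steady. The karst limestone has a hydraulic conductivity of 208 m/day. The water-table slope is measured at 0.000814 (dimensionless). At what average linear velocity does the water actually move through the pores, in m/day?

1.88

Hydraulic gradient i = 0.000814.
Darcy flux q = K · i = 208.0 × 0.0008140 = 0.1693 m/day.
Seepage velocity v = q / n_e = 0.1693 / 0.09 = 1.881 m/day.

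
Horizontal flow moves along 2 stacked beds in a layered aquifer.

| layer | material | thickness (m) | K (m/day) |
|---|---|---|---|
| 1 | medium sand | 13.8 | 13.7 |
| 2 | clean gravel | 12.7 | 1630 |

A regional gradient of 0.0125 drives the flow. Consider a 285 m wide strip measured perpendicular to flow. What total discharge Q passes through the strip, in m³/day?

74400

Flow is parallel to layering, so each bed carries its own Darcy discharge and the transmissivities add.
Σ(K_i·b_i) = 13.7×13.8 + 1630×12.7 = 20890 m²/day.
Hydraulic gradient i = 0.0125.
Q = Σ(K_i·b_i) · W · i = 20890 × 285 × 0.01250 = 74421 m³/day.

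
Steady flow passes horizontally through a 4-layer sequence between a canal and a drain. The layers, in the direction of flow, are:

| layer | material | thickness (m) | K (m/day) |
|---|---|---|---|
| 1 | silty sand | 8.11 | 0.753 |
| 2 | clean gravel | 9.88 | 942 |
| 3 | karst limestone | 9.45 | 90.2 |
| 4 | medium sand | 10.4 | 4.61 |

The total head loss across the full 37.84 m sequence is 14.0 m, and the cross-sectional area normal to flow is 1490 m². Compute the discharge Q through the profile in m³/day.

1590

Flow is perpendicular to layering, so the layers act in series and the equivalent K is the thickness-weighted harmonic mean.
Total thickness L = 8.11 + 9.88 + 9.45 + 10.4 = 37.84 m.
Σ(b_i/K_i) = 8.11/0.753 + 9.88/942 + 9.45/90.2 + 10.4/4.61 = 13.14 d.
K_eq = L / Σ(b_i/K_i) = 37.84 / 13.14 = 2.879 m/day.
Q = K_eq · A · (Δh/L) = 2.879 × 1490 × (14.0/37.84) = 1587 m³/day.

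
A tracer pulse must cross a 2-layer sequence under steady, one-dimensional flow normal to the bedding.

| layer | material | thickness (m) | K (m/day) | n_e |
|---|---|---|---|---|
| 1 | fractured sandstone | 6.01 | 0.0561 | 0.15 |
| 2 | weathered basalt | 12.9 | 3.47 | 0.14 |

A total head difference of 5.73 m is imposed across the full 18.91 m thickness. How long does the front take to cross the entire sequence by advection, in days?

52.4

With flow normal to the layers, continuity requires the same specific discharge q through every layer.
Σ(b_i/K_i) = 6.01/0.0561 + 12.9/3.47 = 110.8 d.
q = Δh / Σ(b_i/K_i) = 5.73 / 110.8 = 0.05169 m/day.
In each layer the seepage velocity is v_i = q/n_i, so the layer transit time is t_i = b_i·n_i / q:
  layer 1 (fractured sandstone): t_1 = 6.01 × 0.15 / 0.05169 = 17.44 d
  layer 2 (weathered basalt): t_2 = 12.9 × 0.14 / 0.05169 = 34.94 d
Total t = Σ t_i = 52.38 days.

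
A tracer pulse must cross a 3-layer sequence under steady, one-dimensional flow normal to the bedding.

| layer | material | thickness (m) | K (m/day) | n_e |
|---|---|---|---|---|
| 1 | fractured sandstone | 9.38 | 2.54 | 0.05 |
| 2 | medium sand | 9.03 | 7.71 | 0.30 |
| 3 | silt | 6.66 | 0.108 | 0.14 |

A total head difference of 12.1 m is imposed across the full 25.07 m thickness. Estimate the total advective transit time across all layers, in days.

With flow normal to the layers, continuity requires the same specific discharge q through every layer.
Σ(b_i/K_i) = 9.38/2.54 + 9.03/7.71 + 6.66/0.108 = 66.53 d.
q = Δh / Σ(b_i/K_i) = 12.1 / 66.53 = 0.1819 m/day.
In each layer the seepage velocity is v_i = q/n_i, so the layer transit time is t_i = b_i·n_i / q:
  layer 1 (fractured sandstone): t_1 = 9.38 × 0.05 / 0.1819 = 2.579 d
  layer 2 (medium sand): t_2 = 9.03 × 0.30 / 0.1819 = 14.90 d
  layer 3 (silt): t_3 = 6.66 × 0.14 / 0.1819 = 5.127 d
Total t = Σ t_i = 22.60 days.

22.6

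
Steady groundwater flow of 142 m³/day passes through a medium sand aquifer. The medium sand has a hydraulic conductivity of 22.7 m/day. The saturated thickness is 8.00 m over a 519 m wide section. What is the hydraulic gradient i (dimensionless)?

Cross-sectional area A = 519 × 8.00 = 4152 m².
From Q = K·A·i, i = Q / (K·A) = 142 / (22.70 × 4152) = 0.001507.

0.00151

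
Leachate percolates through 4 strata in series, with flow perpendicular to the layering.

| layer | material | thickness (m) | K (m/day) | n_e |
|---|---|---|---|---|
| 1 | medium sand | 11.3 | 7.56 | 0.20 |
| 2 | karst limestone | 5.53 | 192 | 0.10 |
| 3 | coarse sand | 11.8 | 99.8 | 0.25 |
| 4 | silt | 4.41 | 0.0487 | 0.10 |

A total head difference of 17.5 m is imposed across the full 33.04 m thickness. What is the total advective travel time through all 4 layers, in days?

With flow normal to the layers, continuity requires the same specific discharge q through every layer.
Σ(b_i/K_i) = 11.3/7.56 + 5.53/192 + 11.8/99.8 + 4.41/0.0487 = 92.20 d.
q = Δh / Σ(b_i/K_i) = 17.5 / 92.20 = 0.1898 m/day.
In each layer the seepage velocity is v_i = q/n_i, so the layer transit time is t_i = b_i·n_i / q:
  layer 1 (medium sand): t_1 = 11.3 × 0.20 / 0.1898 = 11.91 d
  layer 2 (karst limestone): t_2 = 5.53 × 0.10 / 0.1898 = 2.913 d
  layer 3 (coarse sand): t_3 = 11.8 × 0.25 / 0.1898 = 15.54 d
  layer 4 (silt): t_4 = 4.41 × 0.10 / 0.1898 = 2.323 d
Total t = Σ t_i = 32.68 days.

32.7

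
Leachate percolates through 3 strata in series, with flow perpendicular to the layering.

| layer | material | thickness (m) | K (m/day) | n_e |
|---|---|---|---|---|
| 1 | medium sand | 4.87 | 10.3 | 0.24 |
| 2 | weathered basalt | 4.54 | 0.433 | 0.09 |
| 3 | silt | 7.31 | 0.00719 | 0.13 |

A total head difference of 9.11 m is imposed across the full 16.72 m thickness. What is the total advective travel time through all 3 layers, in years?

0.781

With flow normal to the layers, continuity requires the same specific discharge q through every layer.
Σ(b_i/K_i) = 4.87/10.3 + 4.54/0.433 + 7.31/0.00719 = 1028 d.
q = Δh / Σ(b_i/K_i) = 9.11 / 1028 = 0.008865 m/day.
In each layer the seepage velocity is v_i = q/n_i, so the layer transit time is t_i = b_i·n_i / q:
  layer 1 (medium sand): t_1 = 4.87 × 0.24 / 0.008865 = 131.8 d
  layer 2 (weathered basalt): t_2 = 4.54 × 0.09 / 0.008865 = 46.09 d
  layer 3 (silt): t_3 = 7.31 × 0.13 / 0.008865 = 107.2 d
Total t = Σ t_i = 285.1 days = 0.7807 years.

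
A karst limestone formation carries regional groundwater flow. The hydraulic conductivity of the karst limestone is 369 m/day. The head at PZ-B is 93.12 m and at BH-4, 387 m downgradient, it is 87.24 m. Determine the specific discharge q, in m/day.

Hydraulic gradient i = (93.12 − 87.24) / 387 = 5.88 / 387 = 0.01519.
Specific discharge q = K · i = 369.0 × 0.01519 = 5.607 m/day.

5.61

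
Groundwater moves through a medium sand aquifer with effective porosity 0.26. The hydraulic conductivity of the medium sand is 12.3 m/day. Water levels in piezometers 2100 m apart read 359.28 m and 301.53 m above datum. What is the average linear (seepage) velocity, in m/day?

Hydraulic gradient i = (359.28 − 301.53) / 2100 = 57.75 / 2100 = 0.02750.
Darcy flux q = K · i = 12.30 × 0.02750 = 0.3382 m/day.
Seepage velocity v = q / n_e = 0.3382 / 0.26 = 1.301 m/day.

1.30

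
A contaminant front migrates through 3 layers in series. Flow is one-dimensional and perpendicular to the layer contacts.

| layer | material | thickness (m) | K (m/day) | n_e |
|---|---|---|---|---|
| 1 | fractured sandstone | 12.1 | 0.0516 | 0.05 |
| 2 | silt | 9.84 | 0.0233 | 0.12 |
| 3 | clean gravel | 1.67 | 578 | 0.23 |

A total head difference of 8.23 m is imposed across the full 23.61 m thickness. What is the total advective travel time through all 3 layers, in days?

With flow normal to the layers, continuity requires the same specific discharge q through every layer.
Σ(b_i/K_i) = 12.1/0.0516 + 9.84/0.0233 + 1.67/578 = 656.8 d.
q = Δh / Σ(b_i/K_i) = 8.23 / 656.8 = 0.01253 m/day.
In each layer the seepage velocity is v_i = q/n_i, so the layer transit time is t_i = b_i·n_i / q:
  layer 1 (fractured sandstone): t_1 = 12.1 × 0.05 / 0.01253 = 48.28 d
  layer 2 (silt): t_2 = 9.84 × 0.12 / 0.01253 = 94.24 d
  layer 3 (clean gravel): t_3 = 1.67 × 0.23 / 0.01253 = 30.65 d
Total t = Σ t_i = 173.2 days.

173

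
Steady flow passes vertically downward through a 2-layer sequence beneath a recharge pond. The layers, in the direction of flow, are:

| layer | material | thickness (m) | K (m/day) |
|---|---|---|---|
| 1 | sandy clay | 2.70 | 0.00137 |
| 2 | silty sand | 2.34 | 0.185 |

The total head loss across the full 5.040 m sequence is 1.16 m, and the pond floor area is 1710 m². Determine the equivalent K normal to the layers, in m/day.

0.00254

Flow is perpendicular to layering, so the layers act in series and the equivalent K is the thickness-weighted harmonic mean.
Total thickness L = 2.70 + 2.34 = 5.040 m.
Σ(b_i/K_i) = 2.70/0.00137 + 2.34/0.185 = 1983 d.
K_eq = L / Σ(b_i/K_i) = 5.040 / 1983 = 0.002541 m/day.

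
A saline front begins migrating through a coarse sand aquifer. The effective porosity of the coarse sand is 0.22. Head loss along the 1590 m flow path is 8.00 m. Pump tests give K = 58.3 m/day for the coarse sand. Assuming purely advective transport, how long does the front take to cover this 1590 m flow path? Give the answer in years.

3.26

Hydraulic gradient i = Δh / L = 8.00 / 1590 = 0.005031.
Darcy flux q = K · i = 58.30 × 0.005031 = 0.2933 m/day.
Seepage velocity v = q / n_e = 0.2933 / 0.22 = 1.333 m/day.
Travel time t = L / v = 1590 / 1.333 = 1193 days = 3.265 years.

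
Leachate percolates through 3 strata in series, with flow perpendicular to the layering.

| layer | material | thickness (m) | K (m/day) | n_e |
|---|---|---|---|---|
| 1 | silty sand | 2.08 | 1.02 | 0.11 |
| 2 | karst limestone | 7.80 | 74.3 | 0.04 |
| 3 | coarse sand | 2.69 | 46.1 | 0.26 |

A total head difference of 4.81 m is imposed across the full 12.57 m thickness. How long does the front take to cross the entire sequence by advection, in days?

0.568

With flow normal to the layers, continuity requires the same specific discharge q through every layer.
Σ(b_i/K_i) = 2.08/1.02 + 7.80/74.3 + 2.69/46.1 = 2.203 d.
q = Δh / Σ(b_i/K_i) = 4.81 / 2.203 = 2.184 m/day.
In each layer the seepage velocity is v_i = q/n_i, so the layer transit time is t_i = b_i·n_i / q:
  layer 1 (silty sand): t_1 = 2.08 × 0.11 / 2.184 = 0.1048 d
  layer 2 (karst limestone): t_2 = 7.80 × 0.04 / 2.184 = 0.1429 d
  layer 3 (coarse sand): t_3 = 2.69 × 0.26 / 2.184 = 0.3203 d
Total t = Σ t_i = 0.5679 days.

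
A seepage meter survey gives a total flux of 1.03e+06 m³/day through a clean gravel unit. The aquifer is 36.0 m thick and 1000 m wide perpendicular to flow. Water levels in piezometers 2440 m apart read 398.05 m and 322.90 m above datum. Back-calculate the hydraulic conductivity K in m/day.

929

Cross-sectional area A = 1000 × 36.0 = 36000 m².
Hydraulic gradient i = (398.05 − 322.90) / 2440 = 75.15 / 2440 = 0.03080.
From Q = K·A·i, K = Q / (A·i) = 1.03e+06 / (36000 × 0.03080) = 929.0 m/day.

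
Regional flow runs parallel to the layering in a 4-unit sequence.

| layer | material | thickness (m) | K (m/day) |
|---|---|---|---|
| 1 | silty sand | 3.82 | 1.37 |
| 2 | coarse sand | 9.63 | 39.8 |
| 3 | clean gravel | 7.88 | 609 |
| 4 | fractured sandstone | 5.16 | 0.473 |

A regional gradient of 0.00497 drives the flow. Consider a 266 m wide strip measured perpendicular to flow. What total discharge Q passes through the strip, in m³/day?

Flow is parallel to layering, so each bed carries its own Darcy discharge and the transmissivities add.
Σ(K_i·b_i) = 1.37×3.82 + 39.8×9.63 + 609×7.88 + 0.473×5.16 = 5190 m²/day.
Hydraulic gradient i = 0.00497.
Q = Σ(K_i·b_i) · W · i = 5190 × 266 × 0.004970 = 6861 m³/day.

6860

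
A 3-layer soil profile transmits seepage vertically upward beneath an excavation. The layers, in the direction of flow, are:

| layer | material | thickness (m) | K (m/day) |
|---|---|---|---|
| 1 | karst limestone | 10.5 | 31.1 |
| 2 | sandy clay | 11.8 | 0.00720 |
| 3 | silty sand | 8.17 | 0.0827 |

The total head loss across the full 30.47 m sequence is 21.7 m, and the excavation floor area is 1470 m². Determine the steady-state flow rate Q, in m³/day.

18.4

Flow is perpendicular to layering, so the layers act in series and the equivalent K is the thickness-weighted harmonic mean.
Total thickness L = 10.5 + 11.8 + 8.17 = 30.47 m.
Σ(b_i/K_i) = 10.5/31.1 + 11.8/0.00720 + 8.17/0.0827 = 1738 d.
K_eq = L / Σ(b_i/K_i) = 30.47 / 1738 = 0.01753 m/day.
Q = K_eq · A · (Δh/L) = 0.01753 × 1470 × (21.7/30.47) = 18.35 m³/day.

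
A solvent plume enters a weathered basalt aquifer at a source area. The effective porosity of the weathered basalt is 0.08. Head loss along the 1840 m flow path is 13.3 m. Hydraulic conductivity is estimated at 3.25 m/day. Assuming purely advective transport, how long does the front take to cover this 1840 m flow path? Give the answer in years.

17.2

Hydraulic gradient i = Δh / L = 13.3 / 1840 = 0.007228.
Darcy flux q = K · i = 3.250 × 0.007228 = 0.02349 m/day.
Seepage velocity v = q / n_e = 0.02349 / 0.08 = 0.2936 m/day.
Travel time t = L / v = 1840 / 0.2936 = 6266 days = 17.16 years.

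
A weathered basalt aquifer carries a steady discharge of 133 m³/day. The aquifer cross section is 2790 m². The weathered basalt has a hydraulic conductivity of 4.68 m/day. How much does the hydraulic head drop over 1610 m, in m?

16.4

From Q = K·A·i, i = Q / (K·A) = 133 / (4.680 × 2790) = 0.01019.
Head loss Δh = i · L = 0.01019 × 1610 = 16.40 m.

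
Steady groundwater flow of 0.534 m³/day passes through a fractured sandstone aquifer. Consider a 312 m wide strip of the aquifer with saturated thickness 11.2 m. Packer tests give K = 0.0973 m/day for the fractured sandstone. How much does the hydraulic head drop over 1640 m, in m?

2.58

Cross-sectional area A = 312 × 11.2 = 3494 m².
From Q = K·A·i, i = Q / (K·A) = 0.534 / (0.09730 × 3494) = 0.001571.
Head loss Δh = i · L = 0.001571 × 1640 = 2.576 m.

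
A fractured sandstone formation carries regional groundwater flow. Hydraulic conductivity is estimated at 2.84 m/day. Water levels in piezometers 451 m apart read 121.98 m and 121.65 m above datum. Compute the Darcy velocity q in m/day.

0.00208

Hydraulic gradient i = (121.98 − 121.65) / 451 = 0.33 / 451 = 0.0007317.
Specific discharge q = K · i = 2.840 × 0.0007317 = 0.002078 m/day.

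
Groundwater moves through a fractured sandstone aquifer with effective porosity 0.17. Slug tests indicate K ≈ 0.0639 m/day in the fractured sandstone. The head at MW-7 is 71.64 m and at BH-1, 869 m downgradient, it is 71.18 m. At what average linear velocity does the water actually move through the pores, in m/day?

Hydraulic gradient i = (71.64 − 71.18) / 869 = 0.46 / 869 = 0.0005293.
Darcy flux q = K · i = 0.06390 × 0.0005293 = 3.383e-05 m/day.
Seepage velocity v = q / n_e = 3.383e-05 / 0.17 = 0.0001990 m/day.

0.000199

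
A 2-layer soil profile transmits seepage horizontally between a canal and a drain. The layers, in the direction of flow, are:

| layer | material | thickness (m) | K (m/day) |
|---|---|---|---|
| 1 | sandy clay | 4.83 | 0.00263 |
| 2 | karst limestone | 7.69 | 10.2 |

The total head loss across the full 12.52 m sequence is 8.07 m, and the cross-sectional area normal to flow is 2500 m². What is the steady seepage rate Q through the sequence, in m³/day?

Flow is perpendicular to layering, so the layers act in series and the equivalent K is the thickness-weighted harmonic mean.
Total thickness L = 4.83 + 7.69 = 12.52 m.
Σ(b_i/K_i) = 4.83/0.00263 + 7.69/10.2 = 1837 d.
K_eq = L / Σ(b_i/K_i) = 12.52 / 1837 = 0.006815 m/day.
Q = K_eq · A · (Δh/L) = 0.006815 × 2500 × (8.07/12.52) = 10.98 m³/day.

11.0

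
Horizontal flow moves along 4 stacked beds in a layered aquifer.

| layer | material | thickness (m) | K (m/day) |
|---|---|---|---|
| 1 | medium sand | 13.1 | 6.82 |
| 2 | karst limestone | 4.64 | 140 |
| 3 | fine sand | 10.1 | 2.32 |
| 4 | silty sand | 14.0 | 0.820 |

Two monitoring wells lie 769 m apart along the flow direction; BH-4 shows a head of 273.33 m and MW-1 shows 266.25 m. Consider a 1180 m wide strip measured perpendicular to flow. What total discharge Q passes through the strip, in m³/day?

8410

Flow is parallel to layering, so each bed carries its own Darcy discharge and the transmissivities add.
Σ(K_i·b_i) = 6.82×13.1 + 140×4.64 + 2.32×10.1 + 0.820×14.0 = 773.9 m²/day.
Hydraulic gradient i = (273.33 − 266.25) / 769 = 7.08 / 769 = 0.009207.
Q = Σ(K_i·b_i) · W · i = 773.9 × 1180 × 0.009207 = 8407 m³/day.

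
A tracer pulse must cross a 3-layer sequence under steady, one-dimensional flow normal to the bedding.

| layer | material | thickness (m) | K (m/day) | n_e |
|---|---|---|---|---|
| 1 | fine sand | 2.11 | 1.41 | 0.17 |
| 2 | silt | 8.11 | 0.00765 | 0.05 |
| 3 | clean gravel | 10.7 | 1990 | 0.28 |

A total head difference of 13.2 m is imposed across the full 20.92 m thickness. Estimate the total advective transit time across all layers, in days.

With flow normal to the layers, continuity requires the same specific discharge q through every layer.
Σ(b_i/K_i) = 2.11/1.41 + 8.11/0.00765 + 10.7/1990 = 1062 d.
q = Δh / Σ(b_i/K_i) = 13.2 / 1062 = 0.01243 m/day.
In each layer the seepage velocity is v_i = q/n_i, so the layer transit time is t_i = b_i·n_i / q:
  layer 1 (fine sand): t_1 = 2.11 × 0.17 / 0.01243 = 28.85 d
  layer 2 (silt): t_2 = 8.11 × 0.05 / 0.01243 = 32.61 d
  layer 3 (clean gravel): t_3 = 10.7 × 0.28 / 0.01243 = 241.0 d
Total t = Σ t_i = 302.4 days.

302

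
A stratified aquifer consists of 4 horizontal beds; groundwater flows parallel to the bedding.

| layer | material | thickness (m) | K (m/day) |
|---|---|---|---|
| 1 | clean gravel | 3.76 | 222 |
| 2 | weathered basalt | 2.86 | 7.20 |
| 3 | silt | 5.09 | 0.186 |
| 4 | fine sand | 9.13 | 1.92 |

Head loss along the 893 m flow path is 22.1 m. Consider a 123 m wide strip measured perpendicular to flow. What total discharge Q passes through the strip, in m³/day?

2660

Flow is parallel to layering, so each bed carries its own Darcy discharge and the transmissivities add.
Σ(K_i·b_i) = 222×3.76 + 7.20×2.86 + 0.186×5.09 + 1.92×9.13 = 873.8 m²/day.
Hydraulic gradient i = Δh / L = 22.1 / 893 = 0.02475.
Q = Σ(K_i·b_i) · W · i = 873.8 × 123 × 0.02475 = 2660 m³/day.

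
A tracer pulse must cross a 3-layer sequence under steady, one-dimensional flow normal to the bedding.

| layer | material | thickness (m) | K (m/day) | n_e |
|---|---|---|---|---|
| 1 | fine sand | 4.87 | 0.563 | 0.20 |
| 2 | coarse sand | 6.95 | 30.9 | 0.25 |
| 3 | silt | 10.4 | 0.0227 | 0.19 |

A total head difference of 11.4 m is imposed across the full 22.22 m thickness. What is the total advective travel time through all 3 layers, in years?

0.526

With flow normal to the layers, continuity requires the same specific discharge q through every layer.
Σ(b_i/K_i) = 4.87/0.563 + 6.95/30.9 + 10.4/0.0227 = 467.0 d.
q = Δh / Σ(b_i/K_i) = 11.4 / 467.0 = 0.02441 m/day.
In each layer the seepage velocity is v_i = q/n_i, so the layer transit time is t_i = b_i·n_i / q:
  layer 1 (fine sand): t_1 = 4.87 × 0.20 / 0.02441 = 39.90 d
  layer 2 (coarse sand): t_2 = 6.95 × 0.25 / 0.02441 = 71.18 d
  layer 3 (silt): t_3 = 10.4 × 0.19 / 0.02441 = 80.95 d
Total t = Σ t_i = 192.0 days = 0.5258 years.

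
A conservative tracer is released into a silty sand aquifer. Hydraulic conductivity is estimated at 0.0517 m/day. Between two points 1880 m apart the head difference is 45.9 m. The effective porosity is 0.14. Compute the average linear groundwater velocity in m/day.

Hydraulic gradient i = Δh / L = 45.9 / 1880 = 0.02441.
Darcy flux q = K · i = 0.05170 × 0.02441 = 0.001262 m/day.
Seepage velocity v = q / n_e = 0.001262 / 0.14 = 0.009016 m/day.

0.00902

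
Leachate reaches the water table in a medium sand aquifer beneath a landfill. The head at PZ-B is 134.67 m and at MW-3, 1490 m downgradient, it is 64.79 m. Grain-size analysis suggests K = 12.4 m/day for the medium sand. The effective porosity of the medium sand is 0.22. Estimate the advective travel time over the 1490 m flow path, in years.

Hydraulic gradient i = (134.67 − 64.79) / 1490 = 69.88 / 1490 = 0.04690.
Darcy flux q = K · i = 12.40 × 0.04690 = 0.5816 m/day.
Seepage velocity v = q / n_e = 0.5816 / 0.22 = 2.643 m/day.
Travel time t = L / v = 1490 / 2.643 = 563.7 days = 1.543 years.

1.54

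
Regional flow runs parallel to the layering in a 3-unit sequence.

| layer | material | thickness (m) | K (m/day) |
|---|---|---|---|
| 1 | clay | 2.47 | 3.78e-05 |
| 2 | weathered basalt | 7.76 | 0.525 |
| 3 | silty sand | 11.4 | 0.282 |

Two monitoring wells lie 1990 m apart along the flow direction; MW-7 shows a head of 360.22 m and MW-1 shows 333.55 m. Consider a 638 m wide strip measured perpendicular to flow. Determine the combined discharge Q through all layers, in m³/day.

Flow is parallel to layering, so each bed carries its own Darcy discharge and the transmissivities add.
Σ(K_i·b_i) = 3.78e-05×2.47 + 0.525×7.76 + 0.282×11.4 = 7.289 m²/day.
Hydraulic gradient i = (360.22 − 333.55) / 1990 = 26.67 / 1990 = 0.01340.
Q = Σ(K_i·b_i) · W · i = 7.289 × 638 × 0.01340 = 62.32 m³/day.

62.3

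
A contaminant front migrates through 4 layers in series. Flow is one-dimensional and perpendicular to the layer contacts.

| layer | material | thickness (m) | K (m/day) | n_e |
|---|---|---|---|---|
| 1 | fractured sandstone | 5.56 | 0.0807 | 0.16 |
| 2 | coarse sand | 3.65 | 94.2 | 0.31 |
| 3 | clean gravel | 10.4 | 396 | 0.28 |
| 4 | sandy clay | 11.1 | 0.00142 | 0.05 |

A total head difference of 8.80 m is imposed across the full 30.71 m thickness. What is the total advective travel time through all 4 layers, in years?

With flow normal to the layers, continuity requires the same specific discharge q through every layer.
Σ(b_i/K_i) = 5.56/0.0807 + 3.65/94.2 + 10.4/396 + 11.1/0.00142 = 7886 d.
q = Δh / Σ(b_i/K_i) = 8.80 / 7886 = 0.001116 m/day.
In each layer the seepage velocity is v_i = q/n_i, so the layer transit time is t_i = b_i·n_i / q:
  layer 1 (fractured sandstone): t_1 = 5.56 × 0.16 / 0.001116 = 797.2 d
  layer 2 (coarse sand): t_2 = 3.65 × 0.31 / 0.001116 = 1014 d
  layer 3 (clean gravel): t_3 = 10.4 × 0.28 / 0.001116 = 2610 d
  layer 4 (sandy clay): t_4 = 11.1 × 0.05 / 0.001116 = 497.3 d
Total t = Σ t_i = 4918 days = 13.46 years.

13.5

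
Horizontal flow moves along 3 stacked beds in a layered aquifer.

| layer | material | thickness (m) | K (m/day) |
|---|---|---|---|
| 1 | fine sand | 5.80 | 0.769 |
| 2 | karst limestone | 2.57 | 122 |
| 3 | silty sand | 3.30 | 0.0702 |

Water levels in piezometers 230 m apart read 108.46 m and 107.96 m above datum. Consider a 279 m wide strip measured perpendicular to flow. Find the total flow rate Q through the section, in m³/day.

193

Flow is parallel to layering, so each bed carries its own Darcy discharge and the transmissivities add.
Σ(K_i·b_i) = 0.769×5.80 + 122×2.57 + 0.0702×3.30 = 318.2 m²/day.
Hydraulic gradient i = (108.46 − 107.96) / 230 = 0.5 / 230 = 0.002174.
Q = Σ(K_i·b_i) · W · i = 318.2 × 279 × 0.002174 = 193.0 m³/day.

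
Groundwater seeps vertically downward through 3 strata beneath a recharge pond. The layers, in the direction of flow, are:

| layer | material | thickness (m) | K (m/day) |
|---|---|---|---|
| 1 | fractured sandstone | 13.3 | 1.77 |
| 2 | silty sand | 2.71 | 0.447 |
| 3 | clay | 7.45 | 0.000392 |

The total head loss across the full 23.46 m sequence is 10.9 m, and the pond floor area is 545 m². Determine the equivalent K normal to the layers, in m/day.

Flow is perpendicular to layering, so the layers act in series and the equivalent K is the thickness-weighted harmonic mean.
Total thickness L = 13.3 + 2.71 + 7.45 = 23.46 m.
Σ(b_i/K_i) = 13.3/1.77 + 2.71/0.447 + 7.45/0.000392 = 19019 d.
K_eq = L / Σ(b_i/K_i) = 23.46 / 19019 = 0.001234 m/day.

0.00123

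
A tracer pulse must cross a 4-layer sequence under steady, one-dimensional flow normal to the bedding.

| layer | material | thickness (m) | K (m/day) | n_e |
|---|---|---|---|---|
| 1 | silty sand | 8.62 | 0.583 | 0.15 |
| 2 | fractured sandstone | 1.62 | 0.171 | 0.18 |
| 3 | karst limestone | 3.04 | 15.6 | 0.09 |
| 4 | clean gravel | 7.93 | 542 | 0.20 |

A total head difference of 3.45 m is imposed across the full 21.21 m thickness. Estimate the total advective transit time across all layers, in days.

With flow normal to the layers, continuity requires the same specific discharge q through every layer.
Σ(b_i/K_i) = 8.62/0.583 + 1.62/0.171 + 3.04/15.6 + 7.93/542 = 24.47 d.
q = Δh / Σ(b_i/K_i) = 3.45 / 24.47 = 0.1410 m/day.
In each layer the seepage velocity is v_i = q/n_i, so the layer transit time is t_i = b_i·n_i / q:
  layer 1 (silty sand): t_1 = 8.62 × 0.15 / 0.1410 = 9.170 d
  layer 2 (fractured sandstone): t_2 = 1.62 × 0.18 / 0.1410 = 2.068 d
  layer 3 (karst limestone): t_3 = 3.04 × 0.09 / 0.1410 = 1.940 d
  layer 4 (clean gravel): t_4 = 7.93 × 0.20 / 0.1410 = 11.25 d
Total t = Σ t_i = 24.43 days.

24.4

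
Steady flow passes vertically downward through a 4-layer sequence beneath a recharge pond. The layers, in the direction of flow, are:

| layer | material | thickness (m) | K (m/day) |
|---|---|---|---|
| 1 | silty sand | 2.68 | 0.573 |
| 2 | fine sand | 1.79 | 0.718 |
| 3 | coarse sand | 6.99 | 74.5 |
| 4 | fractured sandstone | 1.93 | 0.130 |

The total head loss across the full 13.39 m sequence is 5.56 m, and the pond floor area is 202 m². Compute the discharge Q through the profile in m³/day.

50.8

Flow is perpendicular to layering, so the layers act in series and the equivalent K is the thickness-weighted harmonic mean.
Total thickness L = 2.68 + 1.79 + 6.99 + 1.93 = 13.39 m.
Σ(b_i/K_i) = 2.68/0.573 + 1.79/0.718 + 6.99/74.5 + 1.93/0.130 = 22.11 d.
K_eq = L / Σ(b_i/K_i) = 13.39 / 22.11 = 0.6056 m/day.
Q = K_eq · A · (Δh/L) = 0.6056 × 202 × (5.56/13.39) = 50.80 m³/day.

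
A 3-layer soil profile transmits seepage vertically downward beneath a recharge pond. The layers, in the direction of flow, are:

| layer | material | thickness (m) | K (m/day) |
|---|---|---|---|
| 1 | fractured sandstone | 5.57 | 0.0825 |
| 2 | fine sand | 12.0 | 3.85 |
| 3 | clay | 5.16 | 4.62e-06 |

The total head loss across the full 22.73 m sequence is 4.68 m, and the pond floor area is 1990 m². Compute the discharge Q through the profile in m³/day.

Flow is perpendicular to layering, so the layers act in series and the equivalent K is the thickness-weighted harmonic mean.
Total thickness L = 5.57 + 12.0 + 5.16 = 22.73 m.
Σ(b_i/K_i) = 5.57/0.0825 + 12.0/3.85 + 5.16/4.62e-06 = 1.117e+06 d.
K_eq = L / Σ(b_i/K_i) = 22.73 / 1.117e+06 = 2.035e-05 m/day.
Q = K_eq · A · (Δh/L) = 2.035e-05 × 1990 × (4.68/22.73) = 0.008338 m³/day.

0.00834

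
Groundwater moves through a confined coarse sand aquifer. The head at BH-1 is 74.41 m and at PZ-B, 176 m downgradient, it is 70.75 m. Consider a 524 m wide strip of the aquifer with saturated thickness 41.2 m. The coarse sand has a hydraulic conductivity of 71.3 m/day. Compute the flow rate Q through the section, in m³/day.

32000

Cross-sectional area A = 524 × 41.2 = 21589 m².
Hydraulic gradient i = (74.41 − 70.75) / 176 = 3.66 / 176 = 0.02080.
Darcy's law: Q = K · A · i = 71.30 × 21589 × 0.02080 = 32010 m³/day.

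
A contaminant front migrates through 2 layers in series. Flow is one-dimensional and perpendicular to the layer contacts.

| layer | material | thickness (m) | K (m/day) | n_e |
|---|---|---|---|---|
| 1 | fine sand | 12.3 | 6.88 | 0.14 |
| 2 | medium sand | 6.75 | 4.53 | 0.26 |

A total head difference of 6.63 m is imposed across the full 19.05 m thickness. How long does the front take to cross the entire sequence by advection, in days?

With flow normal to the layers, continuity requires the same specific discharge q through every layer.
Σ(b_i/K_i) = 12.3/6.88 + 6.75/4.53 = 3.278 d.
q = Δh / Σ(b_i/K_i) = 6.63 / 3.278 = 2.023 m/day.
In each layer the seepage velocity is v_i = q/n_i, so the layer transit time is t_i = b_i·n_i / q:
  layer 1 (fine sand): t_1 = 12.3 × 0.14 / 2.023 = 0.8514 d
  layer 2 (medium sand): t_2 = 6.75 × 0.26 / 2.023 = 0.8677 d
Total t = Σ t_i = 1.719 days.

1.72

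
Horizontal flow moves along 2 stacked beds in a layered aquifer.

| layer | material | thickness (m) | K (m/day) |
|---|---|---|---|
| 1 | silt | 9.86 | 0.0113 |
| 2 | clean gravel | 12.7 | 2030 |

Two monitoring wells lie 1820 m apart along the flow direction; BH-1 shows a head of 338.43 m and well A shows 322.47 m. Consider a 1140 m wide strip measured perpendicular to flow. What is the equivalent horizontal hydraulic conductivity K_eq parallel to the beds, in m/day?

Flow is parallel to layering, so each bed carries its own Darcy discharge and the transmissivities add.
Σ(K_i·b_i) = 0.0113×9.86 + 2030×12.7 = 25781 m²/day.
Total thickness b = 22.56 m, so K_eq = Σ(K_i·b_i)/b = 1143 m/day.

1140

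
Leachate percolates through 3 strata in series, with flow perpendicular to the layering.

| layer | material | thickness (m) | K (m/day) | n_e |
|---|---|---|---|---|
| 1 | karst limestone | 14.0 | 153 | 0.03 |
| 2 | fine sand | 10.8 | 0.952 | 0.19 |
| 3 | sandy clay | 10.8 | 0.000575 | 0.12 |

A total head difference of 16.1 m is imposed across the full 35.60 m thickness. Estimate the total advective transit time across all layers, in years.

With flow normal to the layers, continuity requires the same specific discharge q through every layer.
Σ(b_i/K_i) = 14.0/153 + 10.8/0.952 + 10.8/0.000575 = 18794 d.
q = Δh / Σ(b_i/K_i) = 16.1 / 18794 = 0.0008567 m/day.
In each layer the seepage velocity is v_i = q/n_i, so the layer transit time is t_i = b_i·n_i / q:
  layer 1 (karst limestone): t_1 = 14.0 × 0.03 / 0.0008567 = 490.3 d
  layer 2 (fine sand): t_2 = 10.8 × 0.19 / 0.0008567 = 2395 d
  layer 3 (sandy clay): t_3 = 10.8 × 0.12 / 0.0008567 = 1513 d
Total t = Σ t_i = 4399 days = 12.04 years.

12.0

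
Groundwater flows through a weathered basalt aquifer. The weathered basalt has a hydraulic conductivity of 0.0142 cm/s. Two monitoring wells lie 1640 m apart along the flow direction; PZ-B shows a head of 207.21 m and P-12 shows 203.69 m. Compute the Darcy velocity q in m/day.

0.0263

Convert K: 0.0142 cm/s × 864 = 12.27 m/day.
Hydraulic gradient i = (207.21 − 203.69) / 1640 = 3.52 / 1640 = 0.002146.
Specific discharge q = K · i = 12.27 × 0.002146 = 0.02633 m/day.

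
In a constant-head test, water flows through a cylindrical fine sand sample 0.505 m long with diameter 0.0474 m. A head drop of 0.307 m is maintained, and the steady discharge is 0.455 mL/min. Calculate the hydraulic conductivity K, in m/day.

Cross-sectional area A = π·(d/2)² = π × (0.0474/2)² = 0.001765 m².
Convert discharge: 0.455 mL/min = 7.583e-09 m³/s.
Darcy's law rearranged: K = Q·L / (A·Δh) = 7.583e-09 × 0.505 / (0.001765 × 0.307) = 7.069e-06 m/s = 0.6108 m/day.

0.611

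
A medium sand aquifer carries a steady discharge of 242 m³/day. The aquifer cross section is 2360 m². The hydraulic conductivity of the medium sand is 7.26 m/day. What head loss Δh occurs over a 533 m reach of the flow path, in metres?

7.53

From Q = K·A·i, i = Q / (K·A) = 242 / (7.260 × 2360) = 0.01412.
Head loss Δh = i · L = 0.01412 × 533 = 7.528 m.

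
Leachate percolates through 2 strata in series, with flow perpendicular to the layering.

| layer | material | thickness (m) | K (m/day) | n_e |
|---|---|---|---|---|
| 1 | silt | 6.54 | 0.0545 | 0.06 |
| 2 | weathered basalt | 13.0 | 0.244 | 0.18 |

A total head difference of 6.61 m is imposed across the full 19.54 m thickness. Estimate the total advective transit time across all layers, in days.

With flow normal to the layers, continuity requires the same specific discharge q through every layer.
Σ(b_i/K_i) = 6.54/0.0545 + 13.0/0.244 = 173.3 d.
q = Δh / Σ(b_i/K_i) = 6.61 / 173.3 = 0.03815 m/day.
In each layer the seepage velocity is v_i = q/n_i, so the layer transit time is t_i = b_i·n_i / q:
  layer 1 (silt): t_1 = 6.54 × 0.06 / 0.03815 = 10.29 d
  layer 2 (weathered basalt): t_2 = 13.0 × 0.18 / 0.03815 = 61.34 d
Total t = Σ t_i = 71.63 days.

71.6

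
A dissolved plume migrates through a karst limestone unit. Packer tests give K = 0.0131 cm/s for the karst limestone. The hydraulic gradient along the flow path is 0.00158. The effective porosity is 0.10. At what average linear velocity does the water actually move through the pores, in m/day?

0.179

Convert K: 0.0131 cm/s × 864 = 11.32 m/day.
Hydraulic gradient i = 0.00158.
Darcy flux q = K · i = 11.32 × 0.001580 = 0.01788 m/day.
Seepage velocity v = q / n_e = 0.01788 / 0.10 = 0.1788 m/day.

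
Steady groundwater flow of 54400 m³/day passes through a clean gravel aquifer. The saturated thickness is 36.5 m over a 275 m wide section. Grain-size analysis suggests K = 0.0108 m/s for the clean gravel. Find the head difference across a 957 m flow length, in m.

5.56

Convert K: 0.0108 m/s × 86400 = 933.1 m/day.
Cross-sectional area A = 275 × 36.5 = 10038 m².
From Q = K·A·i, i = Q / (K·A) = 54400 / (933.1 × 10038) = 0.005808.
Head loss Δh = i · L = 0.005808 × 957 = 5.558 m.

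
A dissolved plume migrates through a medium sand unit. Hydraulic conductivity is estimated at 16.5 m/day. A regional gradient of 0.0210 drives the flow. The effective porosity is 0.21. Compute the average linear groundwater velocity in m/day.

Hydraulic gradient i = 0.0210.
Darcy flux q = K · i = 16.50 × 0.02100 = 0.3465 m/day.
Seepage velocity v = q / n_e = 0.3465 / 0.21 = 1.650 m/day.

1.65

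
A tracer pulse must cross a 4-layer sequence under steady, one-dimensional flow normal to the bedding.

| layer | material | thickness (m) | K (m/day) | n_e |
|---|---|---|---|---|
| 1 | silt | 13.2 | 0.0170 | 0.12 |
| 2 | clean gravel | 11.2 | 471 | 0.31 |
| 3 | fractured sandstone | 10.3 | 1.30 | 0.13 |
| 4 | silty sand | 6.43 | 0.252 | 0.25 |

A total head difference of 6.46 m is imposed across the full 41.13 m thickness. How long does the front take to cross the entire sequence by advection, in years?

2.75

With flow normal to the layers, continuity requires the same specific discharge q through every layer.
Σ(b_i/K_i) = 13.2/0.0170 + 11.2/471 + 10.3/1.30 + 6.43/0.252 = 809.9 d.
q = Δh / Σ(b_i/K_i) = 6.46 / 809.9 = 0.007976 m/day.
In each layer the seepage velocity is v_i = q/n_i, so the layer transit time is t_i = b_i·n_i / q:
  layer 1 (silt): t_1 = 13.2 × 0.12 / 0.007976 = 198.6 d
  layer 2 (clean gravel): t_2 = 11.2 × 0.31 / 0.007976 = 435.3 d
  layer 3 (fractured sandstone): t_3 = 10.3 × 0.13 / 0.007976 = 167.9 d
  layer 4 (silty sand): t_4 = 6.43 × 0.25 / 0.007976 = 201.5 d
Total t = Σ t_i = 1003 days = 2.747 years.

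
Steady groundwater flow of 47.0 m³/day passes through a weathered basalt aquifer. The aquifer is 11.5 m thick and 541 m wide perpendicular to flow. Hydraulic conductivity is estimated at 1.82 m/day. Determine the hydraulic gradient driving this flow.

0.00415

Cross-sectional area A = 541 × 11.5 = 6222 m².
From Q = K·A·i, i = Q / (K·A) = 47.0 / (1.820 × 6222) = 0.004151.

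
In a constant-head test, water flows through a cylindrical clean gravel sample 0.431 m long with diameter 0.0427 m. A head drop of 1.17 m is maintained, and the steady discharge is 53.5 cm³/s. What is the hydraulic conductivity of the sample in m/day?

1190

Cross-sectional area A = π·(d/2)² = π × (0.0427/2)² = 0.001432 m².
Convert discharge: 53.5 cm³/s = 5.350e-05 m³/s.
Darcy's law rearranged: K = Q·L / (A·Δh) = 5.350e-05 × 0.431 / (0.001432 × 1.17) = 0.01376 m/s = 1189 m/day.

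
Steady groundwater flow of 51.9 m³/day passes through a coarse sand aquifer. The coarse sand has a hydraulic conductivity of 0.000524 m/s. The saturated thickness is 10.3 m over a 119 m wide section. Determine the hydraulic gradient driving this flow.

0.000935

Convert K: 0.000524 m/s × 86400 = 45.27 m/day.
Cross-sectional area A = 119 × 10.3 = 1226 m².
From Q = K·A·i, i = Q / (K·A) = 51.9 / (45.27 × 1226) = 0.0009353.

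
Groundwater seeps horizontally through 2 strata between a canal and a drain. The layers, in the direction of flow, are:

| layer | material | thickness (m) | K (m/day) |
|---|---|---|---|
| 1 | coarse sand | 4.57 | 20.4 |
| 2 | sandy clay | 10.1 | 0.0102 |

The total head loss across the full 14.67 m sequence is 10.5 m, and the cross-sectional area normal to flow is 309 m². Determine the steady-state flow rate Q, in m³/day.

Flow is perpendicular to layering, so the layers act in series and the equivalent K is the thickness-weighted harmonic mean.
Total thickness L = 4.57 + 10.1 = 14.67 m.
Σ(b_i/K_i) = 4.57/20.4 + 10.1/0.0102 = 990.4 d.
K_eq = L / Σ(b_i/K_i) = 14.67 / 990.4 = 0.01481 m/day.
Q = K_eq · A · (Δh/L) = 0.01481 × 309 × (10.5/14.67) = 3.276 m³/day.

3.28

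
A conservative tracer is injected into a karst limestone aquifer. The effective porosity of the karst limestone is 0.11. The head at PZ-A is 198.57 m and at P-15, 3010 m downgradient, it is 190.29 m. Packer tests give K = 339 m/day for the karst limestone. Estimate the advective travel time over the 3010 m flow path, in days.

355

Hydraulic gradient i = (198.57 − 190.29) / 3010 = 8.28 / 3010 = 0.002751.
Darcy flux q = K · i = 339.0 × 0.002751 = 0.9325 m/day.
Seepage velocity v = q / n_e = 0.9325 / 0.11 = 8.478 m/day.
Travel time t = L / v = 3010 / 8.478 = 355.1 days.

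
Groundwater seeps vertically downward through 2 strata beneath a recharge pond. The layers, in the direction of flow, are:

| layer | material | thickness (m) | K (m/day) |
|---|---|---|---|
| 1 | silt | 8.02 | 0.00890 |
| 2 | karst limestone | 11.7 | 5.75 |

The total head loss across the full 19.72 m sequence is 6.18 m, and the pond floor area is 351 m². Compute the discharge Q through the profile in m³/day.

Flow is perpendicular to layering, so the layers act in series and the equivalent K is the thickness-weighted harmonic mean.
Total thickness L = 8.02 + 11.7 = 19.72 m.
Σ(b_i/K_i) = 8.02/0.00890 + 11.7/5.75 = 903.2 d.
K_eq = L / Σ(b_i/K_i) = 19.72 / 903.2 = 0.02183 m/day.
Q = K_eq · A · (Δh/L) = 0.02183 × 351 × (6.18/19.72) = 2.402 m³/day.

2.40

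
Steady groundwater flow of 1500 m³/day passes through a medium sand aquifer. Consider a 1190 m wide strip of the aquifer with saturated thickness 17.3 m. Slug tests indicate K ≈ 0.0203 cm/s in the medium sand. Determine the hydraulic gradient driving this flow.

0.00415

Convert K: 0.0203 cm/s × 864 = 17.54 m/day.
Cross-sectional area A = 1190 × 17.3 = 20587 m².
From Q = K·A·i, i = Q / (K·A) = 1500 / (17.54 × 20587) = 0.004154.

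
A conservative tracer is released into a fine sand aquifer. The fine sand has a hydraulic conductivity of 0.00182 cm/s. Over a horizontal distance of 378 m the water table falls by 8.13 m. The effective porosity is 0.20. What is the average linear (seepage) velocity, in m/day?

Convert K: 0.00182 cm/s × 864 = 1.572 m/day.
Hydraulic gradient i = Δh / L = 8.13 / 378 = 0.02151.
Darcy flux q = K · i = 1.572 × 0.02151 = 0.03382 m/day.
Seepage velocity v = q / n_e = 0.03382 / 0.20 = 0.1691 m/day.

0.169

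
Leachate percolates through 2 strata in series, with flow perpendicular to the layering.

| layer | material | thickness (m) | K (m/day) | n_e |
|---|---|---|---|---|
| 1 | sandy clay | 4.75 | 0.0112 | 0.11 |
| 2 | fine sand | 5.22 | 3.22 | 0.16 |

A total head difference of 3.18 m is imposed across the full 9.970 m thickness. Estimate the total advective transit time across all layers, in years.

With flow normal to the layers, continuity requires the same specific discharge q through every layer.
Σ(b_i/K_i) = 4.75/0.0112 + 5.22/3.22 = 425.7 d.
q = Δh / Σ(b_i/K_i) = 3.18 / 425.7 = 0.007470 m/day.
In each layer the seepage velocity is v_i = q/n_i, so the layer transit time is t_i = b_i·n_i / q:
  layer 1 (sandy clay): t_1 = 4.75 × 0.11 / 0.007470 = 69.95 d
  layer 2 (fine sand): t_2 = 5.22 × 0.16 / 0.007470 = 111.8 d
Total t = Σ t_i = 181.8 days = 0.4976 years.

0.498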